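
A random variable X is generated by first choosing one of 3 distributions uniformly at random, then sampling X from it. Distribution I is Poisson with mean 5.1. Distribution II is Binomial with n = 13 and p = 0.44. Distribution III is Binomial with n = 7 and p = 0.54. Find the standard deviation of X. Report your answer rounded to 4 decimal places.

Per component, I: μ=5.1, E[X²]=31.11; II: μ=5.72, E[X²]=35.9216; III: μ=3.78, E[X²]=16.0272.
E[X] = 0.333333·5.1 + 0.333333·5.72 + 0.333333·3.78 = 4.86667.
E[X²] = 0.333333·31.11 + 0.333333·35.9216 + 0.333333·16.0272 = 27.6863.
Var(X) = E[X²] − (E[X])² = 27.6863 − 23.6844 = 4.00182.
SD(X) = √4.00182 = 2.00046.

2.0005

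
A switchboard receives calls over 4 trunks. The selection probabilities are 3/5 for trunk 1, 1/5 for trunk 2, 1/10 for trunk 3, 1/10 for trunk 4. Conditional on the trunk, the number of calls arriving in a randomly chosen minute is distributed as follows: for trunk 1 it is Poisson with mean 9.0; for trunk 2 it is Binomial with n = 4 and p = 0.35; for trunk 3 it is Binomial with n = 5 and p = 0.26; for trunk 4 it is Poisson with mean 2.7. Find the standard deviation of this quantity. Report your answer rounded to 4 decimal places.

Per component, 1: μ=9, E[X²]=90; 2: μ=1.4, E[X²]=2.87; 3: μ=1.3, E[X²]=2.652; 4: μ=2.7, E[X²]=9.99.
E[X] = 0.6·9 + 0.2·1.4 + 0.1·1.3 + 0.1·2.7 = 6.08.
E[X²] = 0.6·90 + 0.2·2.87 + 0.1·2.652 + 0.1·9.99 = 55.8382.
Var(X) = E[X²] − (E[X])² = 55.8382 − 36.9664 = 18.8718.
SD(X) = √18.8718 = 4.34417.

4.3442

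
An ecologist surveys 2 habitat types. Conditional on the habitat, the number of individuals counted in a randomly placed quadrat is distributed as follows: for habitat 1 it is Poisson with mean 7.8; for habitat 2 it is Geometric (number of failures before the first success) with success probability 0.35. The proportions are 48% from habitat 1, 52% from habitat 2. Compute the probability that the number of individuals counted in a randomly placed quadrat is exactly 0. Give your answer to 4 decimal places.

0.1822

Conditional on each habitat, P(X = 0): 1: 0.000409735; 2: 0.35.
By total probability, P(X = 0) = 0.48·0.000409735 + 0.52·0.35 = 0.182197.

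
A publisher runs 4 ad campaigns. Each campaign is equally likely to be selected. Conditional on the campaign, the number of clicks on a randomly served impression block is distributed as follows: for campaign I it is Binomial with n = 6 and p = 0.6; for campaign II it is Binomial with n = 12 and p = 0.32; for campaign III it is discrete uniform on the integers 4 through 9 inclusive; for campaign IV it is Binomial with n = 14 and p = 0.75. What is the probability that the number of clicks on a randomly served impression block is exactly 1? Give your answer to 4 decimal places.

0.0230

Conditional on each campaign, P(X = 1): I: 0.036864; II: 0.0551988; III: 0; IV: 1.56462e-07.
By total probability, P(X = 1) = 0.25·0.036864 + 0.25·0.0551988 + 0.25·0 + 0.25·1.56462e-07 = 0.0230157.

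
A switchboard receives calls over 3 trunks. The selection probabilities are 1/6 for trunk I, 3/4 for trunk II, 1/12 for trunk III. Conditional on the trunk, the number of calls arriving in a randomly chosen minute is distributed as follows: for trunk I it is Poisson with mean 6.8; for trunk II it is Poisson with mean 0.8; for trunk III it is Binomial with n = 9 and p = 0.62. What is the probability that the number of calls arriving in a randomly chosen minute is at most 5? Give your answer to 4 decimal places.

Conditional on each trunk, P(X ≤ 5): I: 0.326977; II: 0.999816; III: 0.466917.
By total probability, P(X ≤ 5) = 0.166667·0.326977 + 0.75·0.999816 + 0.0833333·0.466917 = 0.843268.

0.8433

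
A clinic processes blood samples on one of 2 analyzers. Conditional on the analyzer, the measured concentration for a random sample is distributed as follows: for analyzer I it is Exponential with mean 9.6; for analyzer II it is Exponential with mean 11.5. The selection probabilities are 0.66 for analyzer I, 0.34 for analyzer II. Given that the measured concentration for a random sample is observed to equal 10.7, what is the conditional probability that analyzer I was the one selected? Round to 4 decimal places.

Likelihoods f(10.7 | ·): I: 0.0341721; II: 0.0342941.
Posterior ∝ prior × likelihood. Numerator for I: 0.66·0.0341721 = 0.0225536.
Normalizing constant: 0.66·0.0341721 + 0.34·0.0342941 = 0.0342136.
P(I | observation) = 0.0225536 / 0.0342136 = 0.6592.

0.6592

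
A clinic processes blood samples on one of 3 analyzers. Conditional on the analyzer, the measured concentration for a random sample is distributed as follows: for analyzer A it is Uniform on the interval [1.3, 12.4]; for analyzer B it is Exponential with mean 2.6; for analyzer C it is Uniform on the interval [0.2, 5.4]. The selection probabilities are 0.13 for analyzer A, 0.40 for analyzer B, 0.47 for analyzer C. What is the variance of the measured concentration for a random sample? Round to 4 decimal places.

Per component, A: μ=6.85, E[X²]=57.19; B: μ=2.6, E[X²]=13.52; C: μ=2.8, E[X²]=10.0933.
E[X] = 0.13·6.85 + 0.4·2.6 + 0.47·2.8 = 3.2465.
E[X²] = 0.13·57.19 + 0.4·13.52 + 0.47·10.0933 = 17.5866.
Var(X) = E[X²] − (E[X])² = 17.5866 − 10.5398 = 7.0468.

7.0468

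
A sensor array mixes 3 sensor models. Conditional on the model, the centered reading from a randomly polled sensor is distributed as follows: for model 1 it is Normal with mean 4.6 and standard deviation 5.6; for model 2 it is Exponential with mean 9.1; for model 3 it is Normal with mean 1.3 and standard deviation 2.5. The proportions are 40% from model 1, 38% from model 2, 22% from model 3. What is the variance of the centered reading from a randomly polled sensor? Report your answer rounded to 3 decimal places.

Per component, 1: μ=4.6, E[X²]=52.52; 2: μ=9.1, E[X²]=165.62; 3: μ=1.3, E[X²]=7.94.
E[X] = 0.4·4.6 + 0.38·9.1 + 0.22·1.3 = 5.584.
E[X²] = 0.4·52.52 + 0.38·165.62 + 0.22·7.94 = 85.6904.
Var(X) = E[X²] − (E[X])² = 85.6904 − 31.1811 = 54.5093.

54.509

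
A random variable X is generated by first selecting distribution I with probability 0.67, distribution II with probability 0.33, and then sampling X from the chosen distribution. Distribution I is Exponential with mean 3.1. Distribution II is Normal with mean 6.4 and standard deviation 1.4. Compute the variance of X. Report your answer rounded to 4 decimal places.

9.4933

Per component, I: μ=3.1, E[X²]=19.22; II: μ=6.4, E[X²]=42.92.
E[X] = 0.67·3.1 + 0.33·6.4 = 4.189.
E[X²] = 0.67·19.22 + 0.33·42.92 = 27.041.
Var(X) = E[X²] − (E[X])² = 27.041 − 17.5477 = 9.49328.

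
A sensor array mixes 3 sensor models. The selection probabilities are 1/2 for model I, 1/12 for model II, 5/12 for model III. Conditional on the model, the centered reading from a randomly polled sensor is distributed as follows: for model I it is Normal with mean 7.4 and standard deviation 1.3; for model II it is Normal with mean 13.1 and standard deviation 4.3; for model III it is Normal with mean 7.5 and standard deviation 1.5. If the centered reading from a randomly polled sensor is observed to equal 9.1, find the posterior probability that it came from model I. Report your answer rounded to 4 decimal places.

0.4906

Likelihoods f(9.1 | ·): I: 0.130506; II: 0.0601918; III: 0.150575.
Posterior ∝ prior × likelihood. Numerator for I: 0.5·0.130506 = 0.0652532.
Normalizing constant: 0.5·0.130506 + 0.0833333·0.0601918 + 0.416667·0.150575 = 0.133009.
P(I | observation) = 0.0652532 / 0.133009 = 0.490593.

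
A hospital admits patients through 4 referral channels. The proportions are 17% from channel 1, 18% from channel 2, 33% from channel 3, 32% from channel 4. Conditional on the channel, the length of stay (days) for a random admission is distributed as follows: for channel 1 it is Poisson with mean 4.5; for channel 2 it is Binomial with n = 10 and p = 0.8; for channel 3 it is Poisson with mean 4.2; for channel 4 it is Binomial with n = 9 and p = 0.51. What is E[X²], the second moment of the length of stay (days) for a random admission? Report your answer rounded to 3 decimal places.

For each component E[X²] = Var + (mean)², giving 1: 24.75; 2: 65.6; 3: 21.84; 4: 23.3172.
Overall E[X²] = 0.17·24.75 + 0.18·65.6 + 0.33·21.84 + 0.32·23.3172 = 30.6842.

30.684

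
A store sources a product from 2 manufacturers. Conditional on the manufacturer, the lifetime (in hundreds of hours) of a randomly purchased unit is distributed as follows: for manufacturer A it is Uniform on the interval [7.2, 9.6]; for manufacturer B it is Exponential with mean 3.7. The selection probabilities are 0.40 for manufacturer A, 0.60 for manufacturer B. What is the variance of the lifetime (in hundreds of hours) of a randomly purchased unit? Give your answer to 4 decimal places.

Per component, A: μ=8.4, E[X²]=71.04; B: μ=3.7, E[X²]=27.38.
E[X] = 0.4·8.4 + 0.6·3.7 = 5.58.
E[X²] = 0.4·71.04 + 0.6·27.38 = 44.844.
Var(X) = E[X²] − (E[X])² = 44.844 − 31.1364 = 13.7076.

13.7076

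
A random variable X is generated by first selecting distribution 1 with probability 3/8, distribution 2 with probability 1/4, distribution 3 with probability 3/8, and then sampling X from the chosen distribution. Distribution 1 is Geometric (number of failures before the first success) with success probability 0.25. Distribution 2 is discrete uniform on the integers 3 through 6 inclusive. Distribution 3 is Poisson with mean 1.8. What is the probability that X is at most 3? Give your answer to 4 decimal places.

0.6531

Conditional on each component, P(X ≤ 3): 1: 0.683594; 2: 0.25; 3: 0.891292.
By total probability, P(X ≤ 3) = 0.375·0.683594 + 0.25·0.25 + 0.375·0.891292 = 0.653082.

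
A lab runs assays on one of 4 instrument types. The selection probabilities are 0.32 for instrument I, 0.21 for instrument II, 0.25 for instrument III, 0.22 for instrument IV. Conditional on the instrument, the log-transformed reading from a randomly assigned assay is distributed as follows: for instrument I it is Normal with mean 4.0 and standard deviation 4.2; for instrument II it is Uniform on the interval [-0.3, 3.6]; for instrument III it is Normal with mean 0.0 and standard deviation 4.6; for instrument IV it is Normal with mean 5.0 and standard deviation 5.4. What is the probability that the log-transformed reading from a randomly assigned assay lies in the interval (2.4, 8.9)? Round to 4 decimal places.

Conditional on each instrument, P(2.4 < X < 8.9): I: 0.526708; II: 0.307692; III: 0.274417; IV: 0.449834.
By total probability, P(2.4 < X < 8.9) = 0.32·0.526708 + 0.21·0.307692 + 0.25·0.274417 + 0.22·0.449834 = 0.40073.

0.4007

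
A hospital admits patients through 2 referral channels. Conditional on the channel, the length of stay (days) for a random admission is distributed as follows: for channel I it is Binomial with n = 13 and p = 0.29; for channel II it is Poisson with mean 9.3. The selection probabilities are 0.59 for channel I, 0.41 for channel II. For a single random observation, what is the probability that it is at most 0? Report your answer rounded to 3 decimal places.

0.007

Conditional on each channel, P(X ≤ 0): I: 0.0116509; II: 9.14242e-05.
By total probability, P(X ≤ 0) = 0.59·0.0116509 + 0.41·9.14242e-05 = 0.0069115.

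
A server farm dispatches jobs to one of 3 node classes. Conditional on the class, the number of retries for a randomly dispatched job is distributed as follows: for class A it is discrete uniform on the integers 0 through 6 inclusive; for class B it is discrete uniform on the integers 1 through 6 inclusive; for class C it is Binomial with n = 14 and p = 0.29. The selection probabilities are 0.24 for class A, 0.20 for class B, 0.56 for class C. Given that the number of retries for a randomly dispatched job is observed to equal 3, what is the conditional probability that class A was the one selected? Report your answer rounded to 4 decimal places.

0.1878

Likelihoods P(X=3 | ·): A: 0.142857; B: 0.166667; C: 0.205181.
Posterior ∝ prior × likelihood. Numerator for A: 0.24·0.142857 = 0.0342857.
Normalizing constant: 0.24·0.142857 + 0.2·0.166667 + 0.56·0.205181 = 0.18252.
P(A | observation) = 0.0342857 / 0.18252 = 0.187846.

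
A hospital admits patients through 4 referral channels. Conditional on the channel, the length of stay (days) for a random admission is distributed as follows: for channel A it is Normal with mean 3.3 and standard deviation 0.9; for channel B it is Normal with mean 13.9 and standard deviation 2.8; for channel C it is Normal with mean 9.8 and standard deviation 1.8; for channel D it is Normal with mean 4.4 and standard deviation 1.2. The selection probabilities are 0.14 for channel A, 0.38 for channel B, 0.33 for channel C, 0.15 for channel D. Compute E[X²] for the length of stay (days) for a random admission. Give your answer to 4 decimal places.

For each component E[X²] = Var + (mean)², giving A: 11.7; B: 201.05; C: 99.28; D: 20.8.
Overall E[X²] = 0.14·11.7 + 0.38·201.05 + 0.33·99.28 + 0.15·20.8 = 113.919.

113.9194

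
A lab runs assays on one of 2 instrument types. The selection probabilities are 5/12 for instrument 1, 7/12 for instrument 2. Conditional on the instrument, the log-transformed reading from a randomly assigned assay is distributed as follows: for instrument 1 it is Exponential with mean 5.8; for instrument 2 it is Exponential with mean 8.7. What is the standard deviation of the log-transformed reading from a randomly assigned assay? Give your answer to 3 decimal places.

Per component, 1: μ=5.8, E[X²]=67.28; 2: μ=8.7, E[X²]=151.38.
E[X] = 0.416667·5.8 + 0.583333·8.7 = 7.49167.
E[X²] = 0.416667·67.28 + 0.583333·151.38 = 116.338.
Var(X) = E[X²] − (E[X])² = 116.338 − 56.1251 = 60.2133.
SD(X) = √60.2133 = 7.75972.

7.760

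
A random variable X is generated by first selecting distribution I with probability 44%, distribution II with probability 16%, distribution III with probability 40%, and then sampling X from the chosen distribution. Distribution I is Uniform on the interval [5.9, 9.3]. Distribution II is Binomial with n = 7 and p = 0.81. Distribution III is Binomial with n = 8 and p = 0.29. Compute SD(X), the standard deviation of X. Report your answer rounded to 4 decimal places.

2.6725

Per component, I: μ=7.6, E[X²]=58.7233; II: μ=5.67, E[X²]=33.2262; III: μ=2.32, E[X²]=7.0296.
E[X] = 0.44·7.6 + 0.16·5.67 + 0.4·2.32 = 5.1792.
E[X²] = 0.44·58.7233 + 0.16·33.2262 + 0.4·7.0296 = 33.9663.
Var(X) = E[X²] − (E[X])² = 33.9663 − 26.8241 = 7.14219.
SD(X) = √7.14219 = 2.67249.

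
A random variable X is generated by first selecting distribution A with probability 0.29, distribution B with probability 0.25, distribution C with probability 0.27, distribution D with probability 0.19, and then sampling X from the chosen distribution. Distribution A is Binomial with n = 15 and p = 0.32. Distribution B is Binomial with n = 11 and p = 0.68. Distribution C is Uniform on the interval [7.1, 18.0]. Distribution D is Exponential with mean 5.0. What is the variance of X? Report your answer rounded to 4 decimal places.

Per component, A: μ=4.8, E[X²]=26.304; B: μ=7.48, E[X²]=58.344; C: μ=12.55, E[X²]=167.403; D: μ=5, E[X²]=50.
E[X] = 0.29·4.8 + 0.25·7.48 + 0.27·12.55 + 0.19·5 = 7.6005.
E[X²] = 0.29·26.304 + 0.25·58.344 + 0.27·167.403 + 0.19·50 = 76.9131.
Var(X) = E[X²] − (E[X])² = 76.9131 − 57.7676 = 19.1455.

19.1455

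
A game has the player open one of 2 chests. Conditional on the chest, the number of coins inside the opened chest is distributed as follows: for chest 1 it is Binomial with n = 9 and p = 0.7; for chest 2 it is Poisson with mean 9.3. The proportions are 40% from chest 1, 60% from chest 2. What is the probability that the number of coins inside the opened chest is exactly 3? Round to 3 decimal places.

0.016

Conditional on each chest, P(X = 3): 1: 0.0210039; 2: 0.0122563.
By total probability, P(X = 3) = 0.4·0.0210039 + 0.6·0.0122563 = 0.0157554.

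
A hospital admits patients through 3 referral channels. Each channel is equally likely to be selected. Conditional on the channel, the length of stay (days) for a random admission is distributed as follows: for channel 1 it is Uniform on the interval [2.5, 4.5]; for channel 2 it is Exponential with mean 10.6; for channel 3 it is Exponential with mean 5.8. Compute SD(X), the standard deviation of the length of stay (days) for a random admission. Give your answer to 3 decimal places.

7.585

Per component, 1: μ=3.5, E[X²]=12.5833; 2: μ=10.6, E[X²]=224.72; 3: μ=5.8, E[X²]=67.28.
E[X] = 0.333333·3.5 + 0.333333·10.6 + 0.333333·5.8 = 6.63333.
E[X²] = 0.333333·12.5833 + 0.333333·224.72 + 0.333333·67.28 = 101.528.
Var(X) = E[X²] − (E[X])² = 101.528 − 44.0011 = 57.5267.
SD(X) = √57.5267 = 7.58463.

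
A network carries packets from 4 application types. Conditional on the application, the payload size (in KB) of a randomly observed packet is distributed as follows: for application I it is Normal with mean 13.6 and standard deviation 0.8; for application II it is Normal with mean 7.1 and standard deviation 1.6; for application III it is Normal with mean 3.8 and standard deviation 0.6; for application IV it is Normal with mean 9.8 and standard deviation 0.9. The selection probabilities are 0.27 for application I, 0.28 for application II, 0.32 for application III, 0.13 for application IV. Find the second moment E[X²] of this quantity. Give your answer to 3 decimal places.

For each component E[X²] = Var + (mean)², giving I: 185.6; II: 52.97; III: 14.8; IV: 96.85.
Overall E[X²] = 0.27·185.6 + 0.28·52.97 + 0.32·14.8 + 0.13·96.85 = 82.2701.

82.270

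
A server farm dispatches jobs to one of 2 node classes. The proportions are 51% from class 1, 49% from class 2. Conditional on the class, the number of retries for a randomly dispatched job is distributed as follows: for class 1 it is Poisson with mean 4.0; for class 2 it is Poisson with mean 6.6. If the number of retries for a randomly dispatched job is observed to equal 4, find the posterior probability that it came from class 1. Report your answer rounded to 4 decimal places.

Likelihoods P(X=4 | ·): 1: 0.195367; 2: 0.107553.
Posterior ∝ prior × likelihood. Numerator for 1: 0.51·0.195367 = 0.0996371.
Normalizing constant: 0.51·0.195367 + 0.49·0.107553 = 0.152338.
P(1 | observation) = 0.0996371 / 0.152338 = 0.654053.

0.6541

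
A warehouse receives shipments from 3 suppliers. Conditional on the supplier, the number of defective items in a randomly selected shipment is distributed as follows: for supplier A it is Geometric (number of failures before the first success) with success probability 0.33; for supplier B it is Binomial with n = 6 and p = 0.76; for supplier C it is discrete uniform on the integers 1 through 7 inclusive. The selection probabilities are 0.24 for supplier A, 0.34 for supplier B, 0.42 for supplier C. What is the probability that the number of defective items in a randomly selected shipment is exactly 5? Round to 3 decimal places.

Conditional on each supplier, P(X = 5): A: 0.0445541; B: 0.365116; C: 0.142857.
By total probability, P(X = 5) = 0.24·0.0445541 + 0.34·0.365116 + 0.42·0.142857 = 0.194832.

0.195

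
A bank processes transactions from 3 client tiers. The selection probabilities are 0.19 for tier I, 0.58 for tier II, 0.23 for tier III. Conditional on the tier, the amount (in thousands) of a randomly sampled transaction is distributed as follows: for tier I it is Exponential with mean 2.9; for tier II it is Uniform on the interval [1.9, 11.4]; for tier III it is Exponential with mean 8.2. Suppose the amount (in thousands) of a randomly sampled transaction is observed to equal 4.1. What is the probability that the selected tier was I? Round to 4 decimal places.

0.1695

Likelihoods f(4.1 | ·): I: 0.0838686; II: 0.105263; III: 0.0739672.
Posterior ∝ prior × likelihood. Numerator for I: 0.19·0.0838686 = 0.015935.
Normalizing constant: 0.19·0.0838686 + 0.58·0.105263 + 0.23·0.0739672 = 0.0940001.
P(I | observation) = 0.015935 / 0.0940001 = 0.169521.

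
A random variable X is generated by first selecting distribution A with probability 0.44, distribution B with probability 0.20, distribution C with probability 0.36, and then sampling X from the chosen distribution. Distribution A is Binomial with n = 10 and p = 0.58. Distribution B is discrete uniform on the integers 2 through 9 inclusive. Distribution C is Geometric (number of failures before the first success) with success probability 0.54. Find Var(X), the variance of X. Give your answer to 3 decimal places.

8.132

Per component, A: μ=5.8, E[X²]=36.076; B: μ=5.5, E[X²]=35.5; C: μ=0.851852, E[X²]=2.30316.
E[X] = 0.44·5.8 + 0.2·5.5 + 0.36·0.851852 = 3.95867.
E[X²] = 0.44·36.076 + 0.2·35.5 + 0.36·2.30316 = 23.8026.
Var(X) = E[X²] − (E[X])² = 23.8026 − 15.671 = 8.13153.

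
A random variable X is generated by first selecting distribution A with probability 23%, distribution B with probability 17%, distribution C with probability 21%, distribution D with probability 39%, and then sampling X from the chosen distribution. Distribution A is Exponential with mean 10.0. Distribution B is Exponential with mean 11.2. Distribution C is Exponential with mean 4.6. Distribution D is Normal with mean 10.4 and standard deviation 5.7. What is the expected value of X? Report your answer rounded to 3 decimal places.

9.226

Component means — A: 10; B: 11.2; C: 4.6; D: 10.4.
E[X] = 0.23·10 + 0.17·11.2 + 0.21·4.6 + 0.39·10.4 = 9.226.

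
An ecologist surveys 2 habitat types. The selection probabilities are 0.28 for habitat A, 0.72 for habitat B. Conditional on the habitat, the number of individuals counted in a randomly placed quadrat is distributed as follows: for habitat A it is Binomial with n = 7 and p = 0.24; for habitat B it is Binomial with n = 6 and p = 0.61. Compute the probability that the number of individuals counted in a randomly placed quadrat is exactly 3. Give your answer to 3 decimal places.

Conditional on each habitat, P(X = 3): A: 0.16142; B: 0.269286.
By total probability, P(X = 3) = 0.28·0.16142 + 0.72·0.269286 = 0.239083.

0.239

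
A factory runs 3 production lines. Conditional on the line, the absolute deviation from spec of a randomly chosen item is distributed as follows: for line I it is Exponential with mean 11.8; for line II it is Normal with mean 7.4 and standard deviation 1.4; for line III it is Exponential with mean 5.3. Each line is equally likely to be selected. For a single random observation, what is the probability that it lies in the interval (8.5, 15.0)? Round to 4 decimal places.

Conditional on each line, P(8.5 < X < 15.0): I: 0.206089; II: 0.216017; III: 0.142134.
By total probability, P(8.5 < X < 15.0) = 0.333333·0.206089 + 0.333333·0.216017 + 0.333333·0.142134 = 0.18808.

0.1881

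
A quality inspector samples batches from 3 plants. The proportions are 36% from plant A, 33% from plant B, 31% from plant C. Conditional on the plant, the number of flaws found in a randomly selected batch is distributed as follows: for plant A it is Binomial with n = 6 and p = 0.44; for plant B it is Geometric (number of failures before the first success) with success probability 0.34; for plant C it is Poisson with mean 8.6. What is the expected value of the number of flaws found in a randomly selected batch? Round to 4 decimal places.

Component means — A: 2.64; B: 1.94118; C: 8.6.
E[X] = 0.36·2.64 + 0.33·1.94118 + 0.31·8.6 = 4.25699.

4.2570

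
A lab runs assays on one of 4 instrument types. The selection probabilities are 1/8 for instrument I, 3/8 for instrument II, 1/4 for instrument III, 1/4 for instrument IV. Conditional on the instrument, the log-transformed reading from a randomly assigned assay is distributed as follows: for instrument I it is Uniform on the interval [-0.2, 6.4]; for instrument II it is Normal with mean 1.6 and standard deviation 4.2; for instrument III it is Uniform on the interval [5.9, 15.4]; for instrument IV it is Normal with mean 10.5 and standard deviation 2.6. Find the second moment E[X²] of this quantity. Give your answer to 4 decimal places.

68.7183

For each component E[X²] = Var + (mean)², giving I: 13.24; II: 20.2; III: 120.943; IV: 117.01.
Overall E[X²] = 0.125·13.24 + 0.375·20.2 + 0.25·120.943 + 0.25·117.01 = 68.7183.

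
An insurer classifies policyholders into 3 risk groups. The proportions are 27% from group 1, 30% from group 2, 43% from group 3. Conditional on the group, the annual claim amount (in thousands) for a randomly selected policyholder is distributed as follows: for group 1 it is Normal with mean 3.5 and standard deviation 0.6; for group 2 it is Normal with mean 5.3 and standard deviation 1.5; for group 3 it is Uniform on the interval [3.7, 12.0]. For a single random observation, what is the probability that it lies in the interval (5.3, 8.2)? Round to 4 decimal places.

0.2926

Conditional on each group, P(5.3 < X < 8.2): 1: 0.0013499; 2: 0.473402; 3: 0.349398.
By total probability, P(5.3 < X < 8.2) = 0.27·0.0013499 + 0.3·0.473402 + 0.43·0.349398 = 0.292626.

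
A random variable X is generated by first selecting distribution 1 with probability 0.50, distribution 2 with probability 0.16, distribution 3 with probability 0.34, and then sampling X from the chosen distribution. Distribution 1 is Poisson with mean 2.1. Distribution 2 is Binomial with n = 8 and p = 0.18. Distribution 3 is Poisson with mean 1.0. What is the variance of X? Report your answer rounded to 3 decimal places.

Per component, 1: μ=2.1, E[X²]=6.51; 2: μ=1.44, E[X²]=3.2544; 3: μ=1, E[X²]=2.
E[X] = 0.5·2.1 + 0.16·1.44 + 0.34·1 = 1.6204.
E[X²] = 0.5·6.51 + 0.16·3.2544 + 0.34·2 = 4.4557.
Var(X) = E[X²] − (E[X])² = 4.4557 − 2.6257 = 1.83001.

1.830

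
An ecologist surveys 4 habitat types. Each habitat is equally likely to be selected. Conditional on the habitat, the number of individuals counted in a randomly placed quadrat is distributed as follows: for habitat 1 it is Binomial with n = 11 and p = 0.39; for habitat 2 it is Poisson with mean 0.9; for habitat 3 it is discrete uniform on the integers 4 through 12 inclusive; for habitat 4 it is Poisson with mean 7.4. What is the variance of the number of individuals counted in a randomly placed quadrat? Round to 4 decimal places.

Per component, 1: μ=4.29, E[X²]=21.021; 2: μ=0.9, E[X²]=1.71; 3: μ=8, E[X²]=70.6667; 4: μ=7.4, E[X²]=62.16.
E[X] = 0.25·4.29 + 0.25·0.9 + 0.25·8 + 0.25·7.4 = 5.1475.
E[X²] = 0.25·21.021 + 0.25·1.71 + 0.25·70.6667 + 0.25·62.16 = 38.8894.
Var(X) = E[X²] − (E[X])² = 38.8894 − 26.4968 = 12.3927.

12.3927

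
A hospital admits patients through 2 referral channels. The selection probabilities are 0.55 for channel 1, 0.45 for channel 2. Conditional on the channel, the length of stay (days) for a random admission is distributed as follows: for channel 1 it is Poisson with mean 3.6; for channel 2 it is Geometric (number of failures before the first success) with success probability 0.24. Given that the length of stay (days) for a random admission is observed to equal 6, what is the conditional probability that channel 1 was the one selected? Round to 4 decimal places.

0.6858

Likelihoods P(X=6 | ·): 1: 0.0826081; 2: 0.046248.
Posterior ∝ prior × likelihood. Numerator for 1: 0.55·0.0826081 = 0.0454344.
Normalizing constant: 0.55·0.0826081 + 0.45·0.046248 = 0.066246.
P(1 | observation) = 0.0454344 / 0.066246 = 0.685844.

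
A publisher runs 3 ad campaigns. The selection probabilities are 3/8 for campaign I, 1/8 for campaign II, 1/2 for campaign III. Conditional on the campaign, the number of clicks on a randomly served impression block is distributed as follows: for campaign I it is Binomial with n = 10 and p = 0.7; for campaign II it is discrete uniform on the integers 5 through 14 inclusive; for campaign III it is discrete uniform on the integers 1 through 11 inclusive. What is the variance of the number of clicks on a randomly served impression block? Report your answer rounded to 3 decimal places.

8.065

Per component, I: μ=7, E[X²]=51.1; II: μ=9.5, E[X²]=98.5; III: μ=6, E[X²]=46.
E[X] = 0.375·7 + 0.125·9.5 + 0.5·6 = 6.8125.
E[X²] = 0.375·51.1 + 0.125·98.5 + 0.5·46 = 54.475.
Var(X) = E[X²] − (E[X])² = 54.475 − 46.4102 = 8.06484.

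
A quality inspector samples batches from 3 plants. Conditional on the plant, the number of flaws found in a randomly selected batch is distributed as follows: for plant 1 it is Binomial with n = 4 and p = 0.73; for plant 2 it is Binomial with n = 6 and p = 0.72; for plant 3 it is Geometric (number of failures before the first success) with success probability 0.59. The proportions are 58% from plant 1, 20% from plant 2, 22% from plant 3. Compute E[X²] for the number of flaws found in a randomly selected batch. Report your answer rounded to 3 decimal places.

For each component E[X²] = Var + (mean)², giving 1: 9.3148; 2: 19.872; 3: 1.66073.
Overall E[X²] = 0.58·9.3148 + 0.2·19.872 + 0.22·1.66073 = 9.74234.

9.742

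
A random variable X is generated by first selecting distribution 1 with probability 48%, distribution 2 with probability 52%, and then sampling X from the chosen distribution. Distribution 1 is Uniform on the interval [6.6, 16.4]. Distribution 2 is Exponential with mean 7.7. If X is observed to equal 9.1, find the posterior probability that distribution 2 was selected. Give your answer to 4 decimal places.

0.2972

Likelihoods f(9.1 | ·): 1: 0.102041; 2: 0.0398338.
Posterior ∝ prior × likelihood. Numerator for 2: 0.52·0.0398338 = 0.0207136.
Normalizing constant: 0.48·0.102041 + 0.52·0.0398338 = 0.0696932.
P(2 | observation) = 0.0207136 / 0.0696932 = 0.297211.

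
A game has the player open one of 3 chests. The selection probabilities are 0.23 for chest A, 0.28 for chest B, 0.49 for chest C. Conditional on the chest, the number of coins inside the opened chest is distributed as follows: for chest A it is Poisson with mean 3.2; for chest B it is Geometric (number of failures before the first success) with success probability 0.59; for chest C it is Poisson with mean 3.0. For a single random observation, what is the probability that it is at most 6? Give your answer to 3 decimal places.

0.973

Conditional on each chest, P(X ≤ 6): A: 0.955381; B: 0.998052; C: 0.966491.
By total probability, P(X ≤ 6) = 0.23·0.955381 + 0.28·0.998052 + 0.49·0.966491 = 0.972773.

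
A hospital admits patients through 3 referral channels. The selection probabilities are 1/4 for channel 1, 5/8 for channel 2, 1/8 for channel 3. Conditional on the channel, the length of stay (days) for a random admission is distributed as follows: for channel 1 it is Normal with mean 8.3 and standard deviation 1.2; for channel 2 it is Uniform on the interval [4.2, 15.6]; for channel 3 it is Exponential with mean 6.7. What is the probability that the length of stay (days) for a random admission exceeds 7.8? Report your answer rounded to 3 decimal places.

Conditional on each channel, P(X > 7.8): 1: 0.661539; 2: 0.684211; 3: 0.312179.
By total probability, P(X > 7.8) = 0.25·0.661539 + 0.625·0.684211 + 0.125·0.312179 = 0.632039.

0.632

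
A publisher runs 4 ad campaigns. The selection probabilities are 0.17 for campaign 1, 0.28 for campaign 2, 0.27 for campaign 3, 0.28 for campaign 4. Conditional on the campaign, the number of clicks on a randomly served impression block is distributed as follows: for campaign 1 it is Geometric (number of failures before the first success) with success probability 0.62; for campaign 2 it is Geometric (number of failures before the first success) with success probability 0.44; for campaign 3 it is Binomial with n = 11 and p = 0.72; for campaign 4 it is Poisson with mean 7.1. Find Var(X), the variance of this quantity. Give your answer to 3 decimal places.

14.093

Per component, 1: μ=0.612903, E[X²]=1.3642; 2: μ=1.27273, E[X²]=4.5124; 3: μ=7.92, E[X²]=64.944; 4: μ=7.1, E[X²]=57.51.
E[X] = 0.17·0.612903 + 0.28·1.27273 + 0.27·7.92 + 0.28·7.1 = 4.58696.
E[X²] = 0.17·1.3642 + 0.28·4.5124 + 0.27·64.944 + 0.28·57.51 = 35.1331.
Var(X) = E[X²] − (E[X])² = 35.1331 − 21.0402 = 14.0929.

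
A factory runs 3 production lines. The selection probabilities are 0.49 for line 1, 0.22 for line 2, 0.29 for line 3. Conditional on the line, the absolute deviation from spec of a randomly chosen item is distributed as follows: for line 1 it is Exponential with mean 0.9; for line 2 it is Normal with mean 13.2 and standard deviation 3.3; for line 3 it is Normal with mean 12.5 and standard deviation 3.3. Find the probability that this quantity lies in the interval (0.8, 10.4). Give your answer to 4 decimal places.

0.3210

Conditional on each line, P(0.8 < X < 10.4): 1: 0.411103; 2: 0.197998; 3: 0.262074.
By total probability, P(0.8 < X < 10.4) = 0.49·0.411103 + 0.22·0.197998 + 0.29·0.262074 = 0.321001.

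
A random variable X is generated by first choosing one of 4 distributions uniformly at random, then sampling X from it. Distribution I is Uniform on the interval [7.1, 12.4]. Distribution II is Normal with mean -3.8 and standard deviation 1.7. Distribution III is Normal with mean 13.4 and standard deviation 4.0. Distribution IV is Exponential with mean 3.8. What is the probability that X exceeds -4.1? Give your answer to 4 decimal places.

Conditional on each component, P(X > -4.1): I: 1; II: 0.570038; III: 0.999994; IV: 1.
By total probability, P(X > -4.1) = 0.25·1 + 0.25·0.570038 + 0.25·0.999994 + 0.25·1 = 0.892508.

0.8925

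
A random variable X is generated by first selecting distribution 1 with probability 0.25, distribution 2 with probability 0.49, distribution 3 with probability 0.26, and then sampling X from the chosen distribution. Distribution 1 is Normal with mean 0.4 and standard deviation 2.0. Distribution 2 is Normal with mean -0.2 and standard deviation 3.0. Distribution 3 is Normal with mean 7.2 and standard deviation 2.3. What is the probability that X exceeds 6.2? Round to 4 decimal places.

Conditional on each component, P(X > 6.2): 1: 0.00186581; 2: 0.0164487; 3: 0.66814.
By total probability, P(X > 6.2) = 0.25·0.00186581 + 0.49·0.0164487 + 0.26·0.66814 = 0.182243.

0.1822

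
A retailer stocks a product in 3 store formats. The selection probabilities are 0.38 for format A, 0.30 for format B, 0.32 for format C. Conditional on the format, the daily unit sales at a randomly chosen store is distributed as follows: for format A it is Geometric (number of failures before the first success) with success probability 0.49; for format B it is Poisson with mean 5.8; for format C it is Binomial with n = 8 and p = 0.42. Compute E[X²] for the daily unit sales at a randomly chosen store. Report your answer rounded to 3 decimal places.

For each component E[X²] = Var + (mean)², giving A: 3.20741; B: 39.44; C: 13.2384.
Overall E[X²] = 0.38·3.20741 + 0.3·39.44 + 0.32·13.2384 = 17.2871.

17.287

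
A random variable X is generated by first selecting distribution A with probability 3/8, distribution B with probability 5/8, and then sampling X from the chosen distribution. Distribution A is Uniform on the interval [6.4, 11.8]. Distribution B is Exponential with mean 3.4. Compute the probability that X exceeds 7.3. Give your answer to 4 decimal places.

0.3855

Conditional on each component, P(X > 7.3): A: 0.833333; B: 0.116827.
By total probability, P(X > 7.3) = 0.375·0.833333 + 0.625·0.116827 = 0.385517.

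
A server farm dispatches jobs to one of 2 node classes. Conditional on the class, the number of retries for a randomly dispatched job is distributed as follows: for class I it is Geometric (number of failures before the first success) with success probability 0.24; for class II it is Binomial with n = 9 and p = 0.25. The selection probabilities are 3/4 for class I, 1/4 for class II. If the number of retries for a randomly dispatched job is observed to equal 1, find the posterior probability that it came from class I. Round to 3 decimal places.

0.708

Likelihoods P(X=1 | ·): I: 0.1824; II: 0.225254.
Posterior ∝ prior × likelihood. Numerator for I: 0.75·0.1824 = 0.1368.
Normalizing constant: 0.75·0.1824 + 0.25·0.225254 = 0.193114.
P(I | observation) = 0.1368 / 0.193114 = 0.708392.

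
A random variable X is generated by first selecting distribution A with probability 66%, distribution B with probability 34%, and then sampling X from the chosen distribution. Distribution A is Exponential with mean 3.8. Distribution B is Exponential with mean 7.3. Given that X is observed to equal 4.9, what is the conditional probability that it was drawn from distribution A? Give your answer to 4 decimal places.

0.6677

Likelihoods f(4.9 | ·): A: 0.0724778; B: 0.0700107.
Posterior ∝ prior × likelihood. Numerator for A: 0.66·0.0724778 = 0.0478354.
Normalizing constant: 0.66·0.0724778 + 0.34·0.0700107 = 0.071639.
P(A | observation) = 0.0478354 / 0.071639 = 0.667728.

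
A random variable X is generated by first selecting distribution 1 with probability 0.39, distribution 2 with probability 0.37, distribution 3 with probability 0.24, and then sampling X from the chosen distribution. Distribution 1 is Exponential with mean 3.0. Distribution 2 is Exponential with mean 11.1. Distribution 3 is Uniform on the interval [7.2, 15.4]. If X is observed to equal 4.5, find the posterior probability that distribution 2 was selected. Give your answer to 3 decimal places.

0.434

Likelihoods f(4.5 | ·): 1: 0.0743767; 2: 0.0600636; 3: 0.
Posterior ∝ prior × likelihood. Numerator for 2: 0.37·0.0600636 = 0.0222235.
Normalizing constant: 0.39·0.0743767 + 0.37·0.0600636 + 0.24·0 = 0.0512305.
P(2 | observation) = 0.0222235 / 0.0512305 = 0.433796.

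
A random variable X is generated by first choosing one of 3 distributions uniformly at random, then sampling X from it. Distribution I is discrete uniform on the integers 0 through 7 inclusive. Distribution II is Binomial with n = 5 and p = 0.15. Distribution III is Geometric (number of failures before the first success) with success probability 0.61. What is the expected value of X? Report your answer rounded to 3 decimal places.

Component means — I: 3.5; II: 0.75; III: 0.639344.
E[X] = 0.333333·3.5 + 0.333333·0.75 + 0.333333·0.639344 = 1.62978.

1.630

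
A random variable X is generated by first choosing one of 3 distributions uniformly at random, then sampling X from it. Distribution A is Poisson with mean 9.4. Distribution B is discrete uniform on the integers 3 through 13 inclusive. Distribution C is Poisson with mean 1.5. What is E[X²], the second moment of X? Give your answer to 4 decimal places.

58.5033

For each component E[X²] = Var + (mean)², giving A: 97.76; B: 74; C: 3.75.
Overall E[X²] = 0.333333·97.76 + 0.333333·74 + 0.333333·3.75 = 58.5033.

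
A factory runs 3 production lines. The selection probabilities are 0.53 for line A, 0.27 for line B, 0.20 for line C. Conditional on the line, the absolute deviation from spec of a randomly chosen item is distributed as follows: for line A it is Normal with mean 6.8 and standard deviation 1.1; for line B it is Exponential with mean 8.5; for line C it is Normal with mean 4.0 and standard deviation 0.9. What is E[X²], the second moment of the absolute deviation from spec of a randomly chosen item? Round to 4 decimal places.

For each component E[X²] = Var + (mean)², giving A: 47.45; B: 144.5; C: 16.81.
Overall E[X²] = 0.53·47.45 + 0.27·144.5 + 0.2·16.81 = 67.5255.

67.5255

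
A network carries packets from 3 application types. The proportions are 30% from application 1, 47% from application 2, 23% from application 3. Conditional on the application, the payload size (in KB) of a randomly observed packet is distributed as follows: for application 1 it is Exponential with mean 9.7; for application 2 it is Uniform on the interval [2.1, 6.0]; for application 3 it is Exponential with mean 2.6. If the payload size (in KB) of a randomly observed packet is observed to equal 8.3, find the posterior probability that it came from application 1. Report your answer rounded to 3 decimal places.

0.783

Likelihoods f(8.3 | ·): 1: 0.0438143; 2: 0; 3: 0.0157988.
Posterior ∝ prior × likelihood. Numerator for 1: 0.3·0.0438143 = 0.0131443.
Normalizing constant: 0.3·0.0438143 + 0.47·0 + 0.23·0.0157988 = 0.016778.
P(1 | observation) = 0.0131443 / 0.016778 = 0.783423.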